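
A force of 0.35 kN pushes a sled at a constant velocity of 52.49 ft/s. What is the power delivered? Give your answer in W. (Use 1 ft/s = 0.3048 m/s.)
Convert to SI: F = 350.0 N, v = 15.999 m/s
P = Fv = (350.0)(15.999) = 5600 W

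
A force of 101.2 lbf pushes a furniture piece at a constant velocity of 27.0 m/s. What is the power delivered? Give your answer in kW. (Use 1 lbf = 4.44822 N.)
Convert to SI: F = 450.16 N, v = 27.0 m/s
P = Fv = (450.16)(27.0) = 12154.3 W = 12.15 kW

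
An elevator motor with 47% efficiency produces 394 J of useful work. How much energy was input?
W_in = W_out/η = 394/0.47 = 838.3 J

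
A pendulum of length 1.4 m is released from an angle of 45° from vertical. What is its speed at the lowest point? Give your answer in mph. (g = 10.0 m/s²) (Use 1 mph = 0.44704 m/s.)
h = L(1 − cosθ) = 1.4(1 − cos45°) = 0.410051 m
v = √(2gh) = √(2·10.0·0.410051) = 2.86374 m/s = 6.406 mph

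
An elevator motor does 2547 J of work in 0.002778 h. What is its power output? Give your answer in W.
Convert to SI: W = 2547.0 J, t = 10.0008 s
P = W/t = 2547.0/10.0008 = 254.7 W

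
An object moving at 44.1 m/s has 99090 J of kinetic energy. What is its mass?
m = 2·KE/v² = 2·99090/(44.1)² = 101.9 kg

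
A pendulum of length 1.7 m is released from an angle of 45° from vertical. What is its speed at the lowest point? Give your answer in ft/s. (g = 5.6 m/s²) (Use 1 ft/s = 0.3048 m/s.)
h = L(1 − cosθ) = 1.7(1 − cos45°) = 0.497918 m
v = √(2gh) = √(2·5.6·0.497918) = 2.3615 m/s = 7.748 ft/s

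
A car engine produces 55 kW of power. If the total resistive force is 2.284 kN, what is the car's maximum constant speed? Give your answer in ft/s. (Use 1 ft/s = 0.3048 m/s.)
Convert to SI: F = 2284.0 N
P = Fv ⇒ v = P/F = 55000 W/2284.0 N = 24.0806 m/s = 79.0 ft/s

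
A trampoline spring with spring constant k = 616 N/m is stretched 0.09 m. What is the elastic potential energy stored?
PE = ½kx² = ½(616)(0.09)² = 2.495 J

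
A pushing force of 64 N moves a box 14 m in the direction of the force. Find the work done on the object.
W = F·d = (64)(14) = 896.0 J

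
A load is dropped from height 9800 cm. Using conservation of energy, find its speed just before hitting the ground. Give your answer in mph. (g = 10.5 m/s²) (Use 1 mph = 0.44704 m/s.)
Convert to SI: h = 98.0 m
mgh = ½mv² ⇒ v = √(2gh) = √(2·10.5·98.0) = 45.3652 m/s = 101.5 mph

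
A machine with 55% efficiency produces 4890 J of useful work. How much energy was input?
W_in = W_out/η = 4890/0.55 = 8891 J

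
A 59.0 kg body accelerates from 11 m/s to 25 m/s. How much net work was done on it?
W = ΔKE = ½m(v₂² − v₁²) = ½(59.0)(25² − 11²) = 14868.0 J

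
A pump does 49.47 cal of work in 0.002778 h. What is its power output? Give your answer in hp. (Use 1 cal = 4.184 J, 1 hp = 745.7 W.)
Convert to SI: W = 206.982 J, t = 10.0008 s
P = W/t = 206.982/10.0008 = 20.6966 W = 0.02775 hp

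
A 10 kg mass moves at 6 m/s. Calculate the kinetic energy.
KE = ½mv² = ½(10)(6)² = 180.0 J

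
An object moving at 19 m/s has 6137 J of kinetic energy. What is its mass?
m = 2·KE/v² = 2·6137/(19)² = 34.0 kg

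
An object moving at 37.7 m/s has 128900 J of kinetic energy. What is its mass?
m = 2·KE/v² = 2·128900/(37.7)² = 181.4 kg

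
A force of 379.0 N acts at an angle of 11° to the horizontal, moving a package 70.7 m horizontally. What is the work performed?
W = F·d·cosθ = (379.0)(70.7)cos(11°) = 26300 J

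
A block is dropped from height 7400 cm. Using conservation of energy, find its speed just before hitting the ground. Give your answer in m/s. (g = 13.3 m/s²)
Convert to SI: h = 74.0 m
mgh = ½mv² ⇒ v = √(2gh) = √(2·13.3·74.0) = 44.37 m/s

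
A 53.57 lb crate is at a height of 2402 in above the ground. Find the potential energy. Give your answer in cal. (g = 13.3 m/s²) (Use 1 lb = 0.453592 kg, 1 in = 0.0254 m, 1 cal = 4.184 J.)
Convert to SI: m = 24.2989 kg, h = 61.0108 m
PE = mgh = (24.2989)(13.3)(61.0108) = 19717.2 J = 4713 cal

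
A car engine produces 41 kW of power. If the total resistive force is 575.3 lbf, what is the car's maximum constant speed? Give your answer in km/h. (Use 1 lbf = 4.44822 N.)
Convert to SI: F = 2559.06 N
P = Fv ⇒ v = P/F = 41000 W/2559.06 N = 16.0215 m/s = 57.68 km/h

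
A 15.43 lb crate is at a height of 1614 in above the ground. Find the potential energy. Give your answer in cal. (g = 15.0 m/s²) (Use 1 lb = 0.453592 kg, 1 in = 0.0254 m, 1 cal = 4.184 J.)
Convert to SI: m = 6.99892 kg, h = 40.9956 m
PE = mgh = (6.99892)(15.0)(40.9956) = 4303.88 J = 1029 cal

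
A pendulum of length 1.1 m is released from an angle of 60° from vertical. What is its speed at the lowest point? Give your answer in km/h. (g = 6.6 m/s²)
h = L(1 − cosθ) = 1.1(1 − cos60°) = 0.55 m
v = √(2gh) = √(2·6.6·0.55) = 2.69444 m/s = 9.7 km/h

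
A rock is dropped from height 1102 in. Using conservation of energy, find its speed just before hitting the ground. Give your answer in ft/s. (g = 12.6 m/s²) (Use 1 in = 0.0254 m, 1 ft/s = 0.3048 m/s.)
Convert to SI: h = 27.9908 m
mgh = ½mv² ⇒ v = √(2gh) = √(2·12.6·27.9908) = 26.5588 m/s = 87.14 ft/s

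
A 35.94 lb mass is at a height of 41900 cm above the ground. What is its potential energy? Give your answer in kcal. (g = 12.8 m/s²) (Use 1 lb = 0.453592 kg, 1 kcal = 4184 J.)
Convert to SI: m = 16.3021 kg, h = 419.0 m
PE = mgh = (16.3021)(12.8)(419.0) = 87431.4 J = 20.9 kcal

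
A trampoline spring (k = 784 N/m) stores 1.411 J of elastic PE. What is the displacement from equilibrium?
x = √(2·PE/k) = √(2·1.411/784) = 0.06 m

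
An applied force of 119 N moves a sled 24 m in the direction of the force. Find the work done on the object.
W = F·d = (119)(24) = 2856 J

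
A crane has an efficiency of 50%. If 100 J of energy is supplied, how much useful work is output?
W_out = η·W_in = 0.5·100 = 50.0 J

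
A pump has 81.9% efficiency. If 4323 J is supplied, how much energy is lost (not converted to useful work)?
W_lost = W_in(1 − η) = 4323·(1 − 0.819) = 782.5 J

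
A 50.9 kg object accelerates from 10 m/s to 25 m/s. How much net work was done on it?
W = ΔKE = ½m(v₂² − v₁²) = ½(50.9)(25² − 10²) = 13361.25 J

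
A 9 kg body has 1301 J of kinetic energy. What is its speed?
v = √(2·KE/m) = √(2·1301/9) = 17.0 m/s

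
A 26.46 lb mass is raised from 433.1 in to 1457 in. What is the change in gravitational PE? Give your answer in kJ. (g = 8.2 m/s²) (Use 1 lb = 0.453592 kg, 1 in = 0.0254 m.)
Convert to SI: m = 12.002 kg, Δh = 26.0071 m
ΔPE = mgΔh = (12.002)(8.2)(26.0071) = 2559.53 J = 2.56 kJ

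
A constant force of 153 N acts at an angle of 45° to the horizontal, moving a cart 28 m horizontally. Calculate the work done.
W = F·d·cosθ = (153)(28)cos(45°) = 3029 J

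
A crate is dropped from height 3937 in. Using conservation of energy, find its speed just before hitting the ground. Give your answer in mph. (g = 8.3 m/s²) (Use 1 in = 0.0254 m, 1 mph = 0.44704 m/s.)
Convert to SI: h = 99.9998 m
mgh = ½mv² ⇒ v = √(2gh) = √(2·8.3·99.9998) = 40.7431 m/s = 91.14 mph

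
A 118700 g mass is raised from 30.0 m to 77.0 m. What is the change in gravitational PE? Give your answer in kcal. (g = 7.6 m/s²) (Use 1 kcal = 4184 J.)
Convert to SI: m = 118.7 kg, Δh = 47.0 m
ΔPE = mgΔh = (118.7)(7.6)(47.0) = 42399.6 J = 10.13 kcal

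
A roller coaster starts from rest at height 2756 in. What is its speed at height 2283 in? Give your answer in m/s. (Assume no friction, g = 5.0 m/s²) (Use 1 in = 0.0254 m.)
Convert to SI: h₁−h₂ = 12.0142 m
mgh₁ = mgh₂ + ½mv² ⇒ v = √(2g(h₁−h₂)) = √(2·5.0·12.0142) = 10.96 m/s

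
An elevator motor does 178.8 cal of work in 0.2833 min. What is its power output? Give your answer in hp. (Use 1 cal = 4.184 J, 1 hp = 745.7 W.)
Convert to SI: W = 748.099 J, t = 16.998 s
P = W/t = 748.099/16.998 = 44.011 W = 0.05902 hp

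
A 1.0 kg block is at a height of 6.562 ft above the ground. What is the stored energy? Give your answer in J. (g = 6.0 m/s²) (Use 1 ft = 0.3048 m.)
Convert to SI: m = 1.0 kg, h = 2.0001 m
PE = mgh = (1.0)(6.0)(2.0001) = 12.0 J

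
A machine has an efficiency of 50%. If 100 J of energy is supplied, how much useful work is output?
W_out = η·W_in = 0.5·100 = 50.0 J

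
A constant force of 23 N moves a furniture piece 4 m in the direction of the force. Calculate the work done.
W = F·d = (23)(4) = 92.0 J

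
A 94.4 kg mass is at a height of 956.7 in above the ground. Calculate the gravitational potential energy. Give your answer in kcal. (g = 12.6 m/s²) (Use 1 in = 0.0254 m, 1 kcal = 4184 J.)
Convert to SI: m = 94.4 kg, h = 24.3002 m
PE = mgh = (94.4)(12.6)(24.3002) = 28903.6 J = 6.908 kcal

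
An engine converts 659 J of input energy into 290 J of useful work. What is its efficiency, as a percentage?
η = W_out/W_in = 290/659 = 44.01%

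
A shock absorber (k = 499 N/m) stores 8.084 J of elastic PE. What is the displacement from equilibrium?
x = √(2·PE/k) = √(2·8.084/499) = 0.18 m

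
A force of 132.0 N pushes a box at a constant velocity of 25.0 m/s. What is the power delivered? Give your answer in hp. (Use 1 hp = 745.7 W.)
P = Fv = (132.0)(25.0) = 3300.0 W = 4.425 hp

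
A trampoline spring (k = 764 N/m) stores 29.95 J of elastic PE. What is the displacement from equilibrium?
x = √(2·PE/k) = √(2·29.95/764) = 0.28 m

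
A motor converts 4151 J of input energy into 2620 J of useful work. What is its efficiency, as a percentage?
η = W_out/W_in = 2620/4151 = 63.12%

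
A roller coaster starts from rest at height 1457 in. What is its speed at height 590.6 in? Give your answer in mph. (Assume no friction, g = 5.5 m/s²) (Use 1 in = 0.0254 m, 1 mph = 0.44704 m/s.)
Convert to SI: h₁−h₂ = 22.0066 m
mgh₁ = mgh₂ + ½mv² ⇒ v = √(2g(h₁−h₂)) = √(2·5.5·22.0066) = 15.5587 m/s = 34.8 mph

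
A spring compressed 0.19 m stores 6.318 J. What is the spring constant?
k = 2·PE/x² = 2·6.318/(0.19)² = 350.0 N/m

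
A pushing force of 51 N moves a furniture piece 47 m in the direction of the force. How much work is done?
W = F·d = (51)(47) = 2397 J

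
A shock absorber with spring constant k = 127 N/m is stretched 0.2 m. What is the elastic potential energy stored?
PE = ½kx² = ½(127)(0.2)² = 2.54 J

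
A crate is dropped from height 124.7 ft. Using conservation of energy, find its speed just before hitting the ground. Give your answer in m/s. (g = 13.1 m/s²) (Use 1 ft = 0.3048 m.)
Convert to SI: h = 38.0086 m
mgh = ½mv² ⇒ v = √(2gh) = √(2·13.1·38.0086) = 31.56 m/s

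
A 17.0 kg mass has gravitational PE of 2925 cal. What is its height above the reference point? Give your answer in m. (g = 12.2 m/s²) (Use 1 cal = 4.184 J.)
Convert to SI: m = 17.0 kg, PE = 12238.2 J
h = PE/(mg) = 12238.2/(17.0·12.2) = 59.01 m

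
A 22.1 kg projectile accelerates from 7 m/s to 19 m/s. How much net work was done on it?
W = ΔKE = ½m(v₂² − v₁²) = ½(22.1)(19² − 7²) = 3447.6 J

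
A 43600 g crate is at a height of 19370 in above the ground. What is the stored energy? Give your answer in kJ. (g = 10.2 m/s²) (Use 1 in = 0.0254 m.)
Convert to SI: m = 43.6 kg, h = 491.998 m
PE = mgh = (43.6)(10.2)(491.998) = 218801 J = 218.8 kJ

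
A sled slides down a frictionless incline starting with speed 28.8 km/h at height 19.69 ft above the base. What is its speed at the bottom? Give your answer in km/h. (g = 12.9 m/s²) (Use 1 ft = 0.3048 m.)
Convert to SI: v₀ = 8.0 m/s, h = 6.00151 m
½mv₀² + mgh = ½mv² ⇒ v = √(v₀² + 2gh) = √(8.0² + 2·12.9·6.00151) = 14.7932 m/s = 53.26 km/h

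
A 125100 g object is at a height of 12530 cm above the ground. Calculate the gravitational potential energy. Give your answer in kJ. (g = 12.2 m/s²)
Convert to SI: m = 125.1 kg, h = 125.3 m
PE = mgh = (125.1)(12.2)(125.3) = 191235 J = 191.2 kJ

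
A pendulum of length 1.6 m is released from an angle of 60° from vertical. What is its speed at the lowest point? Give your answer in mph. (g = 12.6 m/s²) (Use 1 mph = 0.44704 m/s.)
h = L(1 − cosθ) = 1.6(1 − cos60°) = 0.8 m
v = √(2gh) = √(2·12.6·0.8) = 4.48999 m/s = 10.04 mph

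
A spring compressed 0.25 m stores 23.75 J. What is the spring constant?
k = 2·PE/x² = 2·23.75/(0.25)² = 760.0 N/m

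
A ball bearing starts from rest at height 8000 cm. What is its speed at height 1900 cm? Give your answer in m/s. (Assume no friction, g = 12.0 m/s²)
Convert to SI: h₁−h₂ = 61.0 m
mgh₁ = mgh₂ + ½mv² ⇒ v = √(2g(h₁−h₂)) = √(2·12.0·61.0) = 38.26 m/s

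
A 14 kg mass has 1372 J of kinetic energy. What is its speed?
v = √(2·KE/m) = √(2·1372/14) = 14.0 m/s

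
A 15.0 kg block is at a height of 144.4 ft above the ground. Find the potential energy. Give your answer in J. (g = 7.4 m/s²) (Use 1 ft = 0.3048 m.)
Convert to SI: m = 15.0 kg, h = 44.0131 m
PE = mgh = (15.0)(7.4)(44.0131) = 4885 J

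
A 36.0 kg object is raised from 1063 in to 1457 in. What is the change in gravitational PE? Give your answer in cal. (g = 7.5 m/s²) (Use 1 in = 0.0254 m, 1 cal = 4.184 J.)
Convert to SI: m = 36.0 kg, Δh = 10.0076 m
ΔPE = mgΔh = (36.0)(7.5)(10.0076) = 2702.05 J = 645.8 cal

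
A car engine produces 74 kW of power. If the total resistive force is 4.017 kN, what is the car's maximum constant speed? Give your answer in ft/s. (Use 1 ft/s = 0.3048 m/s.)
Convert to SI: F = 4017.0 N
P = Fv ⇒ v = P/F = 74000 W/4017.0 N = 18.4217 m/s = 60.44 ft/s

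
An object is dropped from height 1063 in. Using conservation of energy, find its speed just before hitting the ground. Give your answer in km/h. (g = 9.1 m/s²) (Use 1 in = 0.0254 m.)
Convert to SI: h = 27.0002 m
mgh = ½mv² ⇒ v = √(2gh) = √(2·9.1·27.0002) = 22.1676 m/s = 79.8 km/h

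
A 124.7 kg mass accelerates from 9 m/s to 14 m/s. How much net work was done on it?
W = ΔKE = ½m(v₂² − v₁²) = ½(124.7)(14² − 9²) = 7170.25 J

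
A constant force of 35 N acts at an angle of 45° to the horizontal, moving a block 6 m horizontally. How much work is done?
W = F·d·cosθ = (35)(6)cos(45°) = 148.5 J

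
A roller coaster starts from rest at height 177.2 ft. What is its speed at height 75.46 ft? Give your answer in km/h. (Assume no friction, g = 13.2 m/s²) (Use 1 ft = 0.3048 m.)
Convert to SI: h₁−h₂ = 31.0104 m
mgh₁ = mgh₂ + ½mv² ⇒ v = √(2g(h₁−h₂)) = √(2·13.2·31.0104) = 28.6125 m/s = 103.0 km/h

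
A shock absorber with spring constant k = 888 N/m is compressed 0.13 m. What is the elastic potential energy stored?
PE = ½kx² = ½(888)(0.13)² = 7.504 J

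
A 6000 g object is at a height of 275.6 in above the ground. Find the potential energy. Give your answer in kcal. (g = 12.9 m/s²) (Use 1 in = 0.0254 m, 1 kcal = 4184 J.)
Convert to SI: m = 6.0 kg, h = 7.00024 m
PE = mgh = (6.0)(12.9)(7.00024) = 541.819 J = 0.1295 kcal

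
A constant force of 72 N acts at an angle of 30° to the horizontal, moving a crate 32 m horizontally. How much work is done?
W = F·d·cosθ = (72)(32)cos(30°) = 1995 J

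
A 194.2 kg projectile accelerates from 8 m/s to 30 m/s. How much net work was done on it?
W = ΔKE = ½m(v₂² − v₁²) = ½(194.2)(30² − 8²) = 81175.6 J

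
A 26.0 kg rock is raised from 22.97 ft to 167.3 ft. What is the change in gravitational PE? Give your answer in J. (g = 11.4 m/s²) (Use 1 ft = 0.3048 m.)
Convert to SI: m = 26.0 kg, Δh = 43.9918 m
ΔPE = mgΔh = (26.0)(11.4)(43.9918) = 13040 J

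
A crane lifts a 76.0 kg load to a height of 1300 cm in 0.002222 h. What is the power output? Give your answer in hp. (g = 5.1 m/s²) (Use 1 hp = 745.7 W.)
Convert to SI: m = 76.0 kg, h = 13.0 m, t = 7.9992 s
P = mgh/t = (76.0)(5.1)(13.0)/7.9992 = 629.913 W = 0.8447 hp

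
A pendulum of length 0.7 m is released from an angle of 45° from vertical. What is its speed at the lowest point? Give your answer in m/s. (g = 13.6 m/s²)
h = L(1 − cosθ) = 0.7(1 − cos45°) = 0.205025 m
v = √(2gh) = √(2·13.6·0.205025) = 2.362 m/s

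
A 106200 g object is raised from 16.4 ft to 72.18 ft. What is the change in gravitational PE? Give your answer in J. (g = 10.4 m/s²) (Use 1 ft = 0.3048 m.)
Convert to SI: m = 106.2 kg, Δh = 17.0017 m
ΔPE = mgΔh = (106.2)(10.4)(17.0017) = 18780 J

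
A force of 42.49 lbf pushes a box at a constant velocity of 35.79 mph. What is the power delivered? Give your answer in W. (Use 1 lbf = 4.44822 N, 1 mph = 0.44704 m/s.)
Convert to SI: F = 189.005 N, v = 15.9996 m/s
P = Fv = (189.005)(15.9996) = 3024 W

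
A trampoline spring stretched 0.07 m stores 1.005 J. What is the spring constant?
k = 2·PE/x² = 2·1.005/(0.07)² = 410.2 N/m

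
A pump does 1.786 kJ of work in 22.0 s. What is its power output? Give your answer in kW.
Convert to SI: W = 1786.0 J, t = 22.0 s
P = W/t = 1786.0/22.0 = 81.1818 W = 0.08118 kW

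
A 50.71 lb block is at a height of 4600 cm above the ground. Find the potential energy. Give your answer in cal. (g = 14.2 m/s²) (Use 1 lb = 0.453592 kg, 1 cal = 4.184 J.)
Convert to SI: m = 23.0017 kg, h = 46.0 m
PE = mgh = (23.0017)(14.2)(46.0) = 15024.7 J = 3591 cal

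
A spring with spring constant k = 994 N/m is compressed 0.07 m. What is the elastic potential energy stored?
PE = ½kx² = ½(994)(0.07)² = 2.435 J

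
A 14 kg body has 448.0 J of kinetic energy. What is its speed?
v = √(2·KE/m) = √(2·448.0/14) = 8.0 m/s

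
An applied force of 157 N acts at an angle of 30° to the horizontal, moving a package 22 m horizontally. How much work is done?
W = F·d·cosθ = (157)(22)cos(30°) = 2991 J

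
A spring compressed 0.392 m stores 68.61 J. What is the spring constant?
k = 2·PE/x² = 2·68.61/(0.392)² = 893.0 N/m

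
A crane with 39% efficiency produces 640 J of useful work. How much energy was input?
W_in = W_out/η = 640/0.39 = 1641 J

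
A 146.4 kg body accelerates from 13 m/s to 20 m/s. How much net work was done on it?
W = ΔKE = ½m(v₂² − v₁²) = ½(146.4)(20² − 13²) = 16909.2 J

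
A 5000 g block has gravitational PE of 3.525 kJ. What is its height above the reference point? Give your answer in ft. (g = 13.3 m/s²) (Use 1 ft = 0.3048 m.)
Convert to SI: m = 5.0 kg, PE = 3525.0 J
h = PE/(mg) = 3525.0/(5.0·13.3) = 53.0075 m = 173.9 ft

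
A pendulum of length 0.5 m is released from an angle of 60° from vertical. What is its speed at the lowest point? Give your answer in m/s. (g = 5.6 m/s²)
h = L(1 − cosθ) = 0.5(1 − cos60°) = 0.25 m
v = √(2gh) = √(2·5.6·0.25) = 1.673 m/s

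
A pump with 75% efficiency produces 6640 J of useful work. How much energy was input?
W_in = W_out/η = 6640/0.75 = 8853 J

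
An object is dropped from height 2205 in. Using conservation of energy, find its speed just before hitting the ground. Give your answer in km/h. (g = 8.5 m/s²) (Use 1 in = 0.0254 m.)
Convert to SI: h = 56.007 m
mgh = ½mv² ⇒ v = √(2gh) = √(2·8.5·56.007) = 30.8564 m/s = 111.1 km/h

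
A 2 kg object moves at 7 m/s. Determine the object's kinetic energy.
KE = ½mv² = ½(2)(7)² = 49.0 J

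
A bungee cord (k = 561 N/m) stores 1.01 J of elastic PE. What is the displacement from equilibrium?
x = √(2·PE/k) = √(2·1.01/561) = 0.06001 m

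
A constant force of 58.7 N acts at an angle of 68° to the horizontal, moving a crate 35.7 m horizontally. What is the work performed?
W = F·d·cosθ = (58.7)(35.7)cos(68°) = 785.0 J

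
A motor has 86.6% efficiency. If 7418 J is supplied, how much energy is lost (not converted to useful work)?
W_lost = W_in(1 − η) = 7418·(1 − 0.866) = 994.0 J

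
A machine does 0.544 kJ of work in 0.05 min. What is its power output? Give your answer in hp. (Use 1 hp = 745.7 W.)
Convert to SI: W = 544.0 J, t = 3.0 s
P = W/t = 544.0/3.0 = 181.333 W = 0.2432 hp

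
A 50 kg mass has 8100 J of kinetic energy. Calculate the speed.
v = √(2·KE/m) = √(2·8100/50) = 18.0 m/s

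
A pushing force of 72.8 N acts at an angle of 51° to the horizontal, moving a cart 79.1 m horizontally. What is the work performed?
W = F·d·cosθ = (72.8)(79.1)cos(51°) = 3624 J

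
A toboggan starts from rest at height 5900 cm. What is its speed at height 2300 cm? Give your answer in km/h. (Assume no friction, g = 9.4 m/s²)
Convert to SI: h₁−h₂ = 36.0 m
mgh₁ = mgh₂ + ½mv² ⇒ v = √(2g(h₁−h₂)) = √(2·9.4·36.0) = 26.0154 m/s = 93.66 km/h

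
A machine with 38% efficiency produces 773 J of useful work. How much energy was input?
W_in = W_out/η = 773/0.38 = 2034 J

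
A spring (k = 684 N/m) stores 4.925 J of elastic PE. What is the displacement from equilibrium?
x = √(2·PE/k) = √(2·4.925/684) = 0.12 m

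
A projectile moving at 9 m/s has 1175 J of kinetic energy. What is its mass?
m = 2·KE/v² = 2·1175/(9)² = 29.01 kg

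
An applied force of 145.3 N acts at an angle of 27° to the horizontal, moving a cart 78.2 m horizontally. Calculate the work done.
W = F·d·cosθ = (145.3)(78.2)cos(27°) = 10120 J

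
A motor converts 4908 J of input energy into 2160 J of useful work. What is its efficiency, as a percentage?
η = W_out/W_in = 2160/4908 = 44.01%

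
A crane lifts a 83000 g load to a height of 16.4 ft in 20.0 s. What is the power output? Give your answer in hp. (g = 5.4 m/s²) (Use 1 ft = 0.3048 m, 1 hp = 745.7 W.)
Convert to SI: m = 83.0 kg, h = 4.99872 m, t = 20.0 s
P = mgh/t = (83.0)(5.4)(4.99872)/20.0 = 112.021 W = 0.1502 hp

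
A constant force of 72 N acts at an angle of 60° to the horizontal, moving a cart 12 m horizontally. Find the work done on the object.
W = F·d·cosθ = (72)(12)cos(60°) = 432.0 J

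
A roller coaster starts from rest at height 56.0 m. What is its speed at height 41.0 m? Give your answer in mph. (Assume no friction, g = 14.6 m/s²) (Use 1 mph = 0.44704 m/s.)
mgh₁ = mgh₂ + ½mv² ⇒ v = √(2g(h₁−h₂)) = √(2·14.6·15.0) = 20.9284 m/s = 46.82 mph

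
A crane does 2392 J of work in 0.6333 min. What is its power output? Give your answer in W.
Convert to SI: W = 2392.0 J, t = 37.998 s
P = W/t = 2392.0/37.998 = 62.95 W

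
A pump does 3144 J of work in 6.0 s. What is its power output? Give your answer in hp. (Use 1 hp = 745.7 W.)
P = W/t = 3144.0/6.0 = 524.0 W = 0.7027 hp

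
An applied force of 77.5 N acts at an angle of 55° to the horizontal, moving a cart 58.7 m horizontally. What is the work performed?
W = F·d·cosθ = (77.5)(58.7)cos(55°) = 2609 J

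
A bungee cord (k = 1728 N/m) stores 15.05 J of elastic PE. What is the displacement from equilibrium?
x = √(2·PE/k) = √(2·15.05/1728) = 0.132 m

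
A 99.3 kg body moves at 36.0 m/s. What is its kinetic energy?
KE = ½mv² = ½(99.3)(36.0)² = 64350 J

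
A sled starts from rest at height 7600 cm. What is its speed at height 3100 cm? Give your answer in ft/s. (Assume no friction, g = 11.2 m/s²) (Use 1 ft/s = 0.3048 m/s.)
Convert to SI: h₁−h₂ = 45.0 m
mgh₁ = mgh₂ + ½mv² ⇒ v = √(2g(h₁−h₂)) = √(2·11.2·45.0) = 31.749 m/s = 104.2 ft/s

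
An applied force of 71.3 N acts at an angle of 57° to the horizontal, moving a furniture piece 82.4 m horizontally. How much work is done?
W = F·d·cosθ = (71.3)(82.4)cos(57°) = 3200 J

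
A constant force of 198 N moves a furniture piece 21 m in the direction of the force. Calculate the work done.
W = F·d = (198)(21) = 4158 J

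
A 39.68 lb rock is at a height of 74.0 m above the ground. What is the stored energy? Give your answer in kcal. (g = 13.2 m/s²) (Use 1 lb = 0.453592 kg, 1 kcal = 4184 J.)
Convert to SI: m = 17.9985 kg, h = 74.0 m
PE = mgh = (17.9985)(13.2)(74.0) = 17581.0 J = 4.202 kcal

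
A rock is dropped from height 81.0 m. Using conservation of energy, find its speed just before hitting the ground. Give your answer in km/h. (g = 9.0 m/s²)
mgh = ½mv² ⇒ v = √(2gh) = √(2·9.0·81.0) = 38.1838 m/s = 137.5 km/h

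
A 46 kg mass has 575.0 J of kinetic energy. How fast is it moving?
v = √(2·KE/m) = √(2·575.0/46) = 5.0 m/s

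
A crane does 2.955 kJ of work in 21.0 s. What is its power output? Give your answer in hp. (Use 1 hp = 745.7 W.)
Convert to SI: W = 2955.0 J, t = 21.0 s
P = W/t = 2955.0/21.0 = 140.714 W = 0.1887 hp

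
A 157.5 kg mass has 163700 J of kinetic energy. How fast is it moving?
v = √(2·KE/m) = √(2·163700/157.5) = 45.59 m/s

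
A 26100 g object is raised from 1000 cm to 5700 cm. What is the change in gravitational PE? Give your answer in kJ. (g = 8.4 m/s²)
Convert to SI: m = 26.1 kg, Δh = 47.0 m
ΔPE = mgΔh = (26.1)(8.4)(47.0) = 10304.3 J = 10.3 kJ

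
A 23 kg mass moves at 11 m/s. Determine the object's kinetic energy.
KE = ½mv² = ½(23)(11)² = 1391.5 J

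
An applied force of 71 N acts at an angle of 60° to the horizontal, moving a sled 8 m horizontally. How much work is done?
W = F·d·cosθ = (71)(8)cos(60°) = 284.0 J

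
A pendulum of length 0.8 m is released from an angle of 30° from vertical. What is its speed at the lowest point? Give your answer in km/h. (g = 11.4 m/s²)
h = L(1 − cosθ) = 0.8(1 − cos30°) = 0.10718 m
v = √(2gh) = √(2·11.4·0.10718) = 1.56323 m/s = 5.628 km/h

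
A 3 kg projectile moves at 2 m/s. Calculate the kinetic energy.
KE = ½mv² = ½(3)(2)² = 6.0 J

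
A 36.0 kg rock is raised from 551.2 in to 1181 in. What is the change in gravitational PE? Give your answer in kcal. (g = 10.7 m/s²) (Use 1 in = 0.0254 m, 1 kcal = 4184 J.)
Convert to SI: m = 36.0 kg, Δh = 15.9969 m
ΔPE = mgΔh = (36.0)(10.7)(15.9969) = 6162.01 J = 1.473 kcal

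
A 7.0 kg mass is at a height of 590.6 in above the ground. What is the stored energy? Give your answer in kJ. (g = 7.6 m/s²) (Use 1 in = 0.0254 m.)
Convert to SI: m = 7.0 kg, h = 15.0012 m
PE = mgh = (7.0)(7.6)(15.0012) = 798.066 J = 0.7981 kJ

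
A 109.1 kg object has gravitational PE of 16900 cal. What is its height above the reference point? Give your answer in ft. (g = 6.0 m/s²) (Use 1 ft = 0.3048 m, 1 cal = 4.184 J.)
Convert to SI: m = 109.1 kg, PE = 70709.6 J
h = PE/(mg) = 70709.6/(109.1·6.0) = 108.02 m = 354.4 ft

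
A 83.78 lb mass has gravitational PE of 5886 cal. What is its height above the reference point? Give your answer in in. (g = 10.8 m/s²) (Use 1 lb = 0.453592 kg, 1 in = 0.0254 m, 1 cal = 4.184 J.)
Convert to SI: m = 38.0019 kg, PE = 24627.0 J
h = PE/(mg) = 24627.0/(38.0019·10.8) = 60.0043 m = 2362 in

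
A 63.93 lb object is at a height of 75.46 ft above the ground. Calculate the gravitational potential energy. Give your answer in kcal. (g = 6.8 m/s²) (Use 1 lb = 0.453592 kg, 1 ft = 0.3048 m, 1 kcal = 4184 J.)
Convert to SI: m = 28.9981 kg, h = 23.0002 m
PE = mgh = (28.9981)(6.8)(23.0002) = 4535.35 J = 1.084 kcal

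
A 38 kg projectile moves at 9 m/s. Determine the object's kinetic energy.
KE = ½mv² = ½(38)(9)² = 1539.0 J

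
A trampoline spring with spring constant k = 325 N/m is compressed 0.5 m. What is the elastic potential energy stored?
PE = ½kx² = ½(325)(0.5)² = 40.63 J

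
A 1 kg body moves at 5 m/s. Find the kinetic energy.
KE = ½mv² = ½(1)(5)² = 12.5 J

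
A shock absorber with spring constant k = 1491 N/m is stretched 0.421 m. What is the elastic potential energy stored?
PE = ½kx² = ½(1491)(0.421)² = 132.1 J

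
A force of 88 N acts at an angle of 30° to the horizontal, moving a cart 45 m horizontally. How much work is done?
W = F·d·cosθ = (88)(45)cos(30°) = 3429 J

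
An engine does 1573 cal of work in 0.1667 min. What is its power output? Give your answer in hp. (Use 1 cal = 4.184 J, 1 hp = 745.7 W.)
Convert to SI: W = 6581.43 J, t = 10.002 s
P = W/t = 6581.43/10.002 = 658.012 W = 0.8824 hp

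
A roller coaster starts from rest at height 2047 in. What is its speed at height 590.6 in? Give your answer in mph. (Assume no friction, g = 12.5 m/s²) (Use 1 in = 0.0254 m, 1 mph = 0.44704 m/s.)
Convert to SI: h₁−h₂ = 36.9926 m
mgh₁ = mgh₂ + ½mv² ⇒ v = √(2g(h₁−h₂)) = √(2·12.5·36.9926) = 30.4108 m/s = 68.03 mph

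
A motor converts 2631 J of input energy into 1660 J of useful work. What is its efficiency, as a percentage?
η = W_out/W_in = 1660/2631 = 63.09%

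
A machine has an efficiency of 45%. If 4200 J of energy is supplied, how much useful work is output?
W_out = η·W_in = 0.45·4200 = 1890.0 J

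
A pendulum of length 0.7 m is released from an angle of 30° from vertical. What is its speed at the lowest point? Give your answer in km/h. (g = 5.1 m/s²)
h = L(1 − cosθ) = 0.7(1 − cos30°) = 0.0937822 m
v = √(2gh) = √(2·5.1·0.0937822) = 0.978048 m/s = 3.521 km/h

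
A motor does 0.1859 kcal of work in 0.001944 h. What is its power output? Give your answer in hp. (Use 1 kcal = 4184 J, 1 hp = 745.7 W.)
Convert to SI: W = 777.806 J, t = 6.9984 s
P = W/t = 777.806/6.9984 = 111.14 W = 0.149 hp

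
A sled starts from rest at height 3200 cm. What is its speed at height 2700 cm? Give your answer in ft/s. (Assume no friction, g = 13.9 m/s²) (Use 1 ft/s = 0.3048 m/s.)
Convert to SI: h₁−h₂ = 5.0 m
mgh₁ = mgh₂ + ½mv² ⇒ v = √(2g(h₁−h₂)) = √(2·13.9·5.0) = 11.7898 m/s = 38.68 ft/s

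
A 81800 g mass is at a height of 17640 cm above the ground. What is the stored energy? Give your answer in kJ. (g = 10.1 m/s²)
Convert to SI: m = 81.8 kg, h = 176.4 m
PE = mgh = (81.8)(10.1)(176.4) = 145738 J = 145.7 kJ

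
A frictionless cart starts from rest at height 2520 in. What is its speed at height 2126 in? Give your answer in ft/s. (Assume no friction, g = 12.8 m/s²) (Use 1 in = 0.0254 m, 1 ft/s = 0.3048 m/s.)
Convert to SI: h₁−h₂ = 10.0076 m
mgh₁ = mgh₂ + ½mv² ⇒ v = √(2g(h₁−h₂)) = √(2·12.8·10.0076) = 16.0061 m/s = 52.51 ft/s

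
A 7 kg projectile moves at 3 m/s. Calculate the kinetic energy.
KE = ½mv² = ½(7)(3)² = 31.5 J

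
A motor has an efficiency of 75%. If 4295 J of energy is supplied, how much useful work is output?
W_out = η·W_in = 0.75·4295 = 3221.25 J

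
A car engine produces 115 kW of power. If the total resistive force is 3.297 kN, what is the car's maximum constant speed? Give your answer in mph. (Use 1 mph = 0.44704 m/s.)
Convert to SI: F = 3297.0 N
P = Fv ⇒ v = P/F = 115000 W/3297.0 N = 34.8802 m/s = 78.02 mph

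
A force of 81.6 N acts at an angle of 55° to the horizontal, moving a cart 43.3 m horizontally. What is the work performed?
W = F·d·cosθ = (81.6)(43.3)cos(55°) = 2027 J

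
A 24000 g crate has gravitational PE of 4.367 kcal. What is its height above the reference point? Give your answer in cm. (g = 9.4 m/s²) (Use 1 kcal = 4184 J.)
Convert to SI: m = 24.0 kg, PE = 18271.5 J
h = PE/(mg) = 18271.5/(24.0·9.4) = 80.9908 m = 8099 cm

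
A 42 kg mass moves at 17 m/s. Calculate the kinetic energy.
KE = ½mv² = ½(42)(17)² = 6069.0 J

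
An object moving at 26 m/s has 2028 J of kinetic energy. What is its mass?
m = 2·KE/v² = 2·2028/(26)² = 6.0 kg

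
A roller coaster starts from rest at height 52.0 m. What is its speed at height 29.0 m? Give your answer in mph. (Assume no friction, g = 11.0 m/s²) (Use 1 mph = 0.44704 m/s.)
mgh₁ = mgh₂ + ½mv² ⇒ v = √(2g(h₁−h₂)) = √(2·11.0·23.0) = 22.4944 m/s = 50.32 mph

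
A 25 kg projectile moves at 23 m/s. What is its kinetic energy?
KE = ½mv² = ½(25)(23)² = 6612.5 J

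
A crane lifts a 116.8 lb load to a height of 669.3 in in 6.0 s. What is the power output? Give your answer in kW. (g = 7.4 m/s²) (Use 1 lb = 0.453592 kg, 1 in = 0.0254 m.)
Convert to SI: m = 52.9795 kg, h = 17.0002 m, t = 6.0 s
P = mgh/t = (52.9795)(7.4)(17.0002)/6.0 = 1110.82 W = 1.111 kW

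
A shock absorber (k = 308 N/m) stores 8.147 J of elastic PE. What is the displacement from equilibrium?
x = √(2·PE/k) = √(2·8.147/308) = 0.23 m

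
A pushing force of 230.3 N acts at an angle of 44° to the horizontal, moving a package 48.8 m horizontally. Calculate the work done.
W = F·d·cosθ = (230.3)(48.8)cos(44°) = 8084 J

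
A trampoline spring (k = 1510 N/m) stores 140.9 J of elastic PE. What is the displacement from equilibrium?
x = √(2·PE/k) = √(2·140.9/1510) = 0.432 m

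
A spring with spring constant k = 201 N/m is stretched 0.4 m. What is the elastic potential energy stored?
PE = ½kx² = ½(201)(0.4)² = 16.08 J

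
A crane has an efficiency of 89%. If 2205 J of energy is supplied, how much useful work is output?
W_out = η·W_in = 0.89·2205 = 1962.45 J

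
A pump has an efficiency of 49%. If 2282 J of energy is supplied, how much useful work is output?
W_out = η·W_in = 0.49·2282 = 1118.18 J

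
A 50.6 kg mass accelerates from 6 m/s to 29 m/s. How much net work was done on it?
W = ΔKE = ½m(v₂² − v₁²) = ½(50.6)(29² − 6²) = 20366.5 J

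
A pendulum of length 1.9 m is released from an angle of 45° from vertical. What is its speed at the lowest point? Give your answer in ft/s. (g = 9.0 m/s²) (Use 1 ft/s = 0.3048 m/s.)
h = L(1 − cosθ) = 1.9(1 − cos45°) = 0.556497 m
v = √(2gh) = √(2·9.0·0.556497) = 3.16496 m/s = 10.38 ft/s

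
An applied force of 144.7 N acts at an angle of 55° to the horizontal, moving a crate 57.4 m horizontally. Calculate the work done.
W = F·d·cosθ = (144.7)(57.4)cos(55°) = 4764 J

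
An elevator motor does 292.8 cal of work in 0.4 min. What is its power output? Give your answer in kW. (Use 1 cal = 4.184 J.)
Convert to SI: W = 1225.08 J, t = 24.0 s
P = W/t = 1225.08/24.0 = 51.0448 W = 0.05104 kW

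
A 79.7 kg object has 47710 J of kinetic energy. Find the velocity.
v = √(2·KE/m) = √(2·47710/79.7) = 34.6 m/s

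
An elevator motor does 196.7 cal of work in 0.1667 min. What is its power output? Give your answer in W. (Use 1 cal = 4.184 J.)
Convert to SI: W = 822.993 J, t = 10.002 s
P = W/t = 822.993/10.002 = 82.28 W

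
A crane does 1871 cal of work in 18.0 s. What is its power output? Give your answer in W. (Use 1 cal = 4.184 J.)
Convert to SI: W = 7828.26 J, t = 18.0 s
P = W/t = 7828.26/18.0 = 434.9 W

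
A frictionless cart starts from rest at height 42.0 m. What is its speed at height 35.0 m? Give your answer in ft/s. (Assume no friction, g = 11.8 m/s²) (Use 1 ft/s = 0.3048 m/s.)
mgh₁ = mgh₂ + ½mv² ⇒ v = √(2g(h₁−h₂)) = √(2·11.8·7.0) = 12.853 m/s = 42.17 ft/s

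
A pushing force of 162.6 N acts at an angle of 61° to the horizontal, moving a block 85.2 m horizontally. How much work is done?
W = F·d·cosθ = (162.6)(85.2)cos(61°) = 6716 J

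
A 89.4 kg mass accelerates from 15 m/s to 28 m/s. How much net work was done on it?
W = ΔKE = ½m(v₂² − v₁²) = ½(89.4)(28² − 15²) = 24987.3 J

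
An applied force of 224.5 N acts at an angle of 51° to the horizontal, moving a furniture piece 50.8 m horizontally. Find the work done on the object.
W = F·d·cosθ = (224.5)(50.8)cos(51°) = 7177 J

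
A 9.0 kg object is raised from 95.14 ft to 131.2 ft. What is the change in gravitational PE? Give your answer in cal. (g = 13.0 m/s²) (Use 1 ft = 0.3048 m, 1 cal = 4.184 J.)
Convert to SI: m = 9.0 kg, Δh = 10.9911 m
ΔPE = mgΔh = (9.0)(13.0)(10.9911) = 1285.96 J = 307.4 cal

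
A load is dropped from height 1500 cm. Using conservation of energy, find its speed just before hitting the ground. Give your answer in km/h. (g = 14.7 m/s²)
Convert to SI: h = 15.0 m
mgh = ½mv² ⇒ v = √(2gh) = √(2·14.7·15.0) = 21.0 m/s = 75.6 km/h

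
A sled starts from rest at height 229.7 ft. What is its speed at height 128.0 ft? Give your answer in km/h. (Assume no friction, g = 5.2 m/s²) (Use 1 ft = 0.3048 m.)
Convert to SI: h₁−h₂ = 30.9982 m
mgh₁ = mgh₂ + ½mv² ⇒ v = √(2g(h₁−h₂)) = √(2·5.2·30.9982) = 17.955 m/s = 64.64 km/h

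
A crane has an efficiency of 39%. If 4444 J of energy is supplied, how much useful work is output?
W_out = η·W_in = 0.39·4444 = 1733.16 J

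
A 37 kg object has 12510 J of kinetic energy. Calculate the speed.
v = √(2·KE/m) = √(2·12510/37) = 26.0 m/s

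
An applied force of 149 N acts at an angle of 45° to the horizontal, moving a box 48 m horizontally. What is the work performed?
W = F·d·cosθ = (149)(48)cos(45°) = 5057 J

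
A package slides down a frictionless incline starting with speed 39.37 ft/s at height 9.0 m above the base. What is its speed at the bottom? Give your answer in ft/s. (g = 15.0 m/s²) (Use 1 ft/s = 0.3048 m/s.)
Convert to SI: v₀ = 12.0 m/s, h = 9.0 m
½mv₀² + mgh = ½mv² ⇒ v = √(v₀² + 2gh) = √(12.0² + 2·15.0·9.0) = 20.347 m/s = 66.76 ft/s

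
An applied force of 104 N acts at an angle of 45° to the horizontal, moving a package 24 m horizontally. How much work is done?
W = F·d·cosθ = (104)(24)cos(45°) = 1765 J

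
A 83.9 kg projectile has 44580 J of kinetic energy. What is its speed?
v = √(2·KE/m) = √(2·44580/83.9) = 32.6 m/s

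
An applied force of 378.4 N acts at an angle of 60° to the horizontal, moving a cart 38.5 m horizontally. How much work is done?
W = F·d·cosθ = (378.4)(38.5)cos(60°) = 7284 J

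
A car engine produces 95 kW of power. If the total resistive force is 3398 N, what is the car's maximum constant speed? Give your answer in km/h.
P = Fv ⇒ v = P/F = 95000 W/3398.0 N = 27.9576 m/s = 100.6 km/h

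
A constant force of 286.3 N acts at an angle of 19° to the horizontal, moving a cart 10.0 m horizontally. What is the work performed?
W = F·d·cosθ = (286.3)(10.0)cos(19°) = 2707 J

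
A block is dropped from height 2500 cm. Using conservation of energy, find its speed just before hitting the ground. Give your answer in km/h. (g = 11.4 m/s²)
Convert to SI: h = 25.0 m
mgh = ½mv² ⇒ v = √(2gh) = √(2·11.4·25.0) = 23.8747 m/s = 85.95 km/h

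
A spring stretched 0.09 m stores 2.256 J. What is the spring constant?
k = 2·PE/x² = 2·2.256/(0.09)² = 557.0 N/m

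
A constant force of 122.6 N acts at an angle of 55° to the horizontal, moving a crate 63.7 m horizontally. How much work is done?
W = F·d·cosθ = (122.6)(63.7)cos(55°) = 4479 J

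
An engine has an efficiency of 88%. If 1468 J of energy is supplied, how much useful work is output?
W_out = η·W_in = 0.88·1468 = 1291.84 J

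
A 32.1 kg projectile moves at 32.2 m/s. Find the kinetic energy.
KE = ½mv² = ½(32.1)(32.2)² = 16640 J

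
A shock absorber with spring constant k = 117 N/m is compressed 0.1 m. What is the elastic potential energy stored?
PE = ½kx² = ½(117)(0.1)² = 0.585 J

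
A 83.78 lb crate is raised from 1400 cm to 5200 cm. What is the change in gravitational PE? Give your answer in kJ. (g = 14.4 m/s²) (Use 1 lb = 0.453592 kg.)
Convert to SI: m = 38.0019 kg, Δh = 38.0 m
ΔPE = mgΔh = (38.0019)(14.4)(38.0) = 20794.7 J = 20.79 kJ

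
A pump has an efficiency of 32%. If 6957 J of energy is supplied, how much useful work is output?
W_out = η·W_in = 0.32·6957 = 2226.24 J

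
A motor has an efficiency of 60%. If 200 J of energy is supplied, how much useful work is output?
W_out = η·W_in = 0.6·200 = 120.0 J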